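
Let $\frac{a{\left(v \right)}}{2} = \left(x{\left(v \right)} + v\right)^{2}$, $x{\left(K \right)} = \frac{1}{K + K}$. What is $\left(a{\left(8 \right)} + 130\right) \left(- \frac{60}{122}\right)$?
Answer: $- \frac{499215}{3904} \approx -127.87$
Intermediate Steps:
$x{\left(K \right)} = \frac{1}{2 K}$
$a{\left(v \right)} = 2 \left(v + \frac{1}{2 v}\right)^{2}$ ($a{\left(v \right)} = 2 \left(\frac{1}{2 v} + v\right)^{2} = 2 \left(v + \frac{1}{2 v}\right)^{2}$)
$\left(a{\left(8 \right)} + 130\right) \left(- \frac{60}{122}\right) = \left(\frac{\left(1 + 2 \cdot 8^{2}\right)^{2}}{2 \cdot 64} + 130\right) \left(- \frac{60}{122}\right) = \left(\frac{1}{2} \cdot \frac{1}{64} \left(1 + 2 \cdot 64\right)^{2} + 130\right) \left(\left(-60\right) \frac{1}{122}\right) = \left(\frac{1}{2} \cdot \frac{1}{64} \left(1 + 128\right)^{2} + 130\right) \left(- \frac{30}{61}\right) = \left(\frac{1}{2} \cdot \frac{1}{64} \cdot 129^{2} + 130\right) \left(- \frac{30}{61}\right) = \left(\frac{1}{2} \cdot \frac{1}{64} \cdot 16641 + 130\right) \left(- \frac{30}{61}\right) = \left(\frac{16641}{128} + 130\right) \left(- \frac{30}{61}\right) = \frac{33281}{128} \left(- \frac{30}{61}\right) = - \frac{499215}{3904}$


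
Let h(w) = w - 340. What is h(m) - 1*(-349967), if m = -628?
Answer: 348999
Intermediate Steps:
h(w) = -340 + w
h(m) - 1*(-349967) = (-340 - 628) - 1*(-349967) = -968 + 349967 = 348999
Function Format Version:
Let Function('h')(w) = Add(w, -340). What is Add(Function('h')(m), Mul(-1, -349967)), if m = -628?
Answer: 348999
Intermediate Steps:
Function('h')(w) = Add(-340, w)
Add(Function('h')(m), Mul(-1, -349967)) = Add(Add(-340, -628), Mul(-1, -349967)) = Add(-968, 349967) = 348999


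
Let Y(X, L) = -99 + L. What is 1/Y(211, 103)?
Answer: 1/4 ≈ 0.25000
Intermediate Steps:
1/Y(211, 103) = 1/(-99 + 103) = 1/4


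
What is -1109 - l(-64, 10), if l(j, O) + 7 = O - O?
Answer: -1102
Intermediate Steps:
l(j, O) = -7 (l(j, O) = -7 + (O - O) = -7 + 0 = -7)
-1109 - l(-64, 10) = -1109 - 1*(-7) = -1109 + 7 = -1102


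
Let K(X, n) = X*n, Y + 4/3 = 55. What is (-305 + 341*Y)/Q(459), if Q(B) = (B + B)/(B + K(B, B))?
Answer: 12416780/3 ≈ 4.1389e+6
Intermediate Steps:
Y = 161/3 (Y = -4/3 + 55 = 161/3 ≈ 53.667)
Q(B) = 2*B/(B + B²) (Q(B) = (B + B)/(B + B*B) = (2*B)/(B + B²) = 2*B/(B + B²))
(-305 + 341*Y)/Q(459) = (-305 + 341*(161/3))/((2/(1 + 459))) = (-305 + 54901/3)/((2/460)) = 53986/(3*((2*(1/460)))) = 53986/(3*(1/230)) = (53986/3)*230 = 12416780/3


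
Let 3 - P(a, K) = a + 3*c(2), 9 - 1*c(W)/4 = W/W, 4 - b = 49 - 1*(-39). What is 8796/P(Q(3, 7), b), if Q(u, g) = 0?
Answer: -2932/31 ≈ -94.581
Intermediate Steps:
b = -84 (b = 4 - (49 - 1*(-39)) = 4 - (49 + 39) = 4 - 1*88 = 4 - 88 = -84)
c(W) = 32 (c(W) = 36 - 4*W/W = 36 - 4*1 = 36 - 4 = 32)
P(a, K) = -93 - a (P(a, K) = 3 - (a + 3*32) = 3 - (a + 96) = 3 - (96 + a) = 3 + (-96 - a) = -93 - a)
8796/P(Q(3, 7), b) = 8796/(-93 - 1*0) = 8796/(-93 + 0) = 8796/(-93) = 8796*(-1/93) = -2932/31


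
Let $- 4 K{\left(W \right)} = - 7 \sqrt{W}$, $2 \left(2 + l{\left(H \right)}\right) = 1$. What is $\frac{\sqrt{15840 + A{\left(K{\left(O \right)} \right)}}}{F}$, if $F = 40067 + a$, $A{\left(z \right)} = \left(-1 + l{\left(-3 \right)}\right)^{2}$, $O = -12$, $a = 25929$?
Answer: $\frac{\sqrt{63385}}{131992} \approx 0.0019074$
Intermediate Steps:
$l{\left(H \right)} = - \frac{3}{2}$ ($l{\left(H \right)} = -2 + \frac{1}{2} \cdot 1 = -2 + \frac{1}{2} = - \frac{3}{2}$)
$K{\left(W \right)} = \frac{7 \sqrt{W}}{4}$ ($K{\left(W \right)} = - \frac{\left(-7\right) \sqrt{W}}{4} = \frac{7 \sqrt{W}}{4}$)
$A{\left(z \right)} = \frac{25}{4}$ ($A{\left(z \right)} = \left(-1 - \frac{3}{2}\right)^{2} = \left(- \frac{5}{2}\right)^{2} = \frac{25}{4}$)
$F = 65996$ ($F = 40067 + 25929 = 65996$)
$\frac{\sqrt{15840 + A{\left(K{\left(O \right)} \right)}}}{F} = \frac{\sqrt{15840 + \frac{25}{4}}}{65996} = \sqrt{\frac{63385}{4}} \cdot \frac{1}{65996} = \frac{\sqrt{63385}}{2} \cdot \frac{1}{65996} = \frac{\sqrt{63385}}{131992}$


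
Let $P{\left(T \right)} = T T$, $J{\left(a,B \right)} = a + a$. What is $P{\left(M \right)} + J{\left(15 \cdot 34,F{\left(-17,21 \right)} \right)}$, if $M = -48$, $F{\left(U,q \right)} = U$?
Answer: $3324$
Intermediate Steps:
$J{\left(a,B \right)} = 2 a$
$P{\left(T \right)} = T^{2}$
$P{\left(M \right)} + J{\left(15 \cdot 34,F{\left(-17,21 \right)} \right)} = \left(-48\right)^{2} + 2 \cdot 15 \cdot 34 = 2304 + 2 \cdot 510 = 2304 + 1020 = 3324$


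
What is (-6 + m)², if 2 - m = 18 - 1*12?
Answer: 100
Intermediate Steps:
m = -4 (m = 2 - (18 - 1*12) = 2 - (18 - 12) = 2 - 1*6 = 2 - 6 = -4)
(-6 + m)² = (-6 - 4)² = (-10)² = 100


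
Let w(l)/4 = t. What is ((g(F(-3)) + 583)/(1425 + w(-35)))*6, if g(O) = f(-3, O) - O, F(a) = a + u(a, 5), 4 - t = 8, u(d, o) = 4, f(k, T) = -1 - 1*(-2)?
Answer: 3498/1409 ≈ 2.4826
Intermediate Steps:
f(k, T) = 1 (f(k, T) = -1 + 2 = 1)
t = -4 (t = 4 - 1*8 = 4 - 8 = -4)
w(l) = -16 (w(l) = 4*(-4) = -16)
F(a) = 4 + a (F(a) = a + 4 = 4 + a)
g(O) = 1 - O
((g(F(-3)) + 583)/(1425 + w(-35)))*6 = (((1 - (4 - 3)) + 583)/(1425 - 16))*6 = (((1 - 1*1) + 583)/1409)*6 = (((1 - 1) + 583)*(1/1409))*6 = ((0 + 583)*(1/1409))*6 = (583*(1/1409))*6 = (583/1409)*6 = 3498/1409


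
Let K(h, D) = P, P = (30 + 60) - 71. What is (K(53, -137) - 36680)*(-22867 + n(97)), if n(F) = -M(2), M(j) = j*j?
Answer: 838473731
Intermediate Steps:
M(j) = j²
P = 19 (P = 90 - 71 = 19)
n(F) = -4 (n(F) = -1*2² = -1*4 = -4)
K(h, D) = 19
(K(53, -137) - 36680)*(-22867 + n(97)) = (19 - 36680)*(-22867 - 4) = -36661*(-22871) = 838473731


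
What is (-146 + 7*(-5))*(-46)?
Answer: 8326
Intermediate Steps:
(-146 + 7*(-5))*(-46) = (-146 - 35)*(-46) = -181*(-46) = 8326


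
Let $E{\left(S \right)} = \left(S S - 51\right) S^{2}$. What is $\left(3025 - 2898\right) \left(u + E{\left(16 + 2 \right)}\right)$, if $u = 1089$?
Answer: $11371707$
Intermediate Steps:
$E{\left(S \right)} = S^{2} \left(-51 + S^{2}\right)$ ($E{\left(S \right)} = \left(S^{2} - 51\right) S^{2} = \left(-51 + S^{2}\right) S^{2} = S^{2} \left(-51 + S^{2}\right)$)
$\left(3025 - 2898\right) \left(u + E{\left(16 + 2 \right)}\right) = \left(3025 - 2898\right) \left(1089 + \left(16 + 2\right)^{2} \left(-51 + \left(16 + 2\right)^{2}\right)\right) = 127 \left(1089 + 18^{2} \left(-51 + 18^{2}\right)\right) = 127 \left(1089 + 324 \left(-51 + 324\right)\right) = 127 \left(1089 + 324 \cdot 273\right) = 127 \left(1089 + 88452\right) = 127 \cdot 89541 = 11371707$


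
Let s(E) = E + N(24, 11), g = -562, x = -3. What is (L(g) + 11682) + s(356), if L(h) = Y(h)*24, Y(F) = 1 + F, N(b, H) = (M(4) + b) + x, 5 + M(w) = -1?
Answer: -1411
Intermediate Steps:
M(w) = -6 (M(w) = -5 - 1 = -6)
N(b, H) = -9 + b (N(b, H) = (-6 + b) - 3 = -9 + b)
s(E) = 15 + E (s(E) = E + (-9 + 24) = E + 15 = 15 + E)
L(h) = 24 + 24*h (L(h) = (1 + h)*24 = 24 + 24*h)
(L(g) + 11682) + s(356) = ((24 + 24*(-562)) + 11682) + (15 + 356) = ((24 - 13488) + 11682) + 371 = (-13464 + 11682) + 371 = -1782 + 371 = -1411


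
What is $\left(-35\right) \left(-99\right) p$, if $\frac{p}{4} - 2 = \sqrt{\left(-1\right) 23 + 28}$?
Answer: $27720 + 13860 \sqrt{5} \approx 58712.0$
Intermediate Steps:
$p = 8 + 4 \sqrt{5}$ ($p = 8 + 4 \sqrt{\left(-1\right) 23 + 28} = 8 + 4 \sqrt{-23 + 28} = 8 + 4 \sqrt{5} \approx 16.944$)
$\left(-35\right) \left(-99\right) p = \left(-35\right) \left(-99\right) \left(8 + 4 \sqrt{5}\right) = 3465 \left(8 + 4 \sqrt{5}\right) = 27720 + 13860 \sqrt{5}$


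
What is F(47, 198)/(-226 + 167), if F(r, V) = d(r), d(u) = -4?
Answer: 4/59 ≈ 0.067797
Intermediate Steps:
F(r, V) = -4
F(47, 198)/(-226 + 167) = -4/(-226 + 167) = -4/(-59) = -4*(-1/59) = 4/59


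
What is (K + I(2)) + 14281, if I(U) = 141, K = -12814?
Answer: 1608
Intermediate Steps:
(K + I(2)) + 14281 = (-12814 + 141) + 14281 = -12673 + 14281 = 1608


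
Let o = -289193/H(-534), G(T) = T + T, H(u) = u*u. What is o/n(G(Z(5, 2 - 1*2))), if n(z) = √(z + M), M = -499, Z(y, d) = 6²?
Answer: 289193*I*√427/121761612 ≈ 0.049079*I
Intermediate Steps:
Z(y, d) = 36
H(u) = u²
G(T) = 2*T
n(z) = √(-499 + z) (n(z) = √(z - 499) = √(-499 + z))
o = -289193/285156 (o = -289193/((-534)²) = -289193/285156 ≈ -1.0142)
o/n(G(Z(5, 2 - 1*2))) = -289193/(285156*√(-499 + 2*36)) = -289193/(285156*√(-499 + 72)) = -289193*(-I*√427/427)/285156 = -(-289193)*I*√427/121761612 = 289193*I*√427/121761612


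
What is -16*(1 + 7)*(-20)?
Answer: 2560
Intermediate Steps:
-16*(1 + 7)*(-20) = -16*8*(-20) = -128*(-20) = 2560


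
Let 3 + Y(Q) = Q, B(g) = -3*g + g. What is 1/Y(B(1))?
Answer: -⅕ ≈ -0.20000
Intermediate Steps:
B(g) = -2*g
Y(Q) = -3 + Q
1/Y(B(1)) = 1/(-3 - 2*1) = 1/(-3 - 2) = 1/(-5) = -⅕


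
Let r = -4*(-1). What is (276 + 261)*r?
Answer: 2148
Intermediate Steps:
r = 4 (r = -1*(-4) = 4)
(276 + 261)*r = (276 + 261)*4 = 537*4 = 2148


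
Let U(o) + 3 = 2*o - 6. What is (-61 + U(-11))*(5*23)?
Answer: -10580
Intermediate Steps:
U(o) = -9 + 2*o (U(o) = -3 + (2*o - 6) = -3 + (-6 + 2*o) = -9 + 2*o)
(-61 + U(-11))*(5*23) = (-61 + (-9 + 2*(-11)))*(5*23) = (-61 + (-9 - 22))*115 = (-61 - 31)*115 = -92*115 = -10580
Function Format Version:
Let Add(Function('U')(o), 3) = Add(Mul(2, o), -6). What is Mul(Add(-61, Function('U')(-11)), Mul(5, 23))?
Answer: -10580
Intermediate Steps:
Function('U')(o) = Add(-9, Mul(2, o)) (Function('U')(o) = Add(-3, Add(Mul(2, o), -6)) = Add(-3, Add(-6, Mul(2, o))) = Add(-9, Mul(2, o)))
Mul(Add(-61, Function('U')(-11)), Mul(5, 23)) = Mul(Add(-61, Add(-9, Mul(2, -11))), Mul(5, 23)) = Mul(Add(-61, Add(-9, -22)), 115) = Mul(Add(-61, -31), 115) = Mul(-92, 115) = -10580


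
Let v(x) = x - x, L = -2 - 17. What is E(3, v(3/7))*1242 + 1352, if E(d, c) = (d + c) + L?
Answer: -18520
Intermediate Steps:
L = -19
v(x) = 0
E(d, c) = -19 + c + d (E(d, c) = (d + c) - 19 = (c + d) - 19 = -19 + c + d)
E(3, v(3/7))*1242 + 1352 = (-19 + 0 + 3)*1242 + 1352 = -16*1242 + 1352 = -19872 + 1352 = -18520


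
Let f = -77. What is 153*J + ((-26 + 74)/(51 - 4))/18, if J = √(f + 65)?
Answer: 8/141 + 306*I*√3 ≈ 0.056738 + 530.01*I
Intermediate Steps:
J = 2*I*√3 (J = √(-77 + 65) = √(-12) = 2*I*√3 ≈ 3.4641*I)
153*J + ((-26 + 74)/(51 - 4))/18 = 153*(2*I*√3) + ((-26 + 74)/(51 - 4))/18 = 306*I*√3 + (48/47)*(1/18) = 306*I*√3 + 8/141 = 8/141 + 306*I*√3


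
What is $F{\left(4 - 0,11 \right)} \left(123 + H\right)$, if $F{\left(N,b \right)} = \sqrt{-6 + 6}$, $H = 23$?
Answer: $0$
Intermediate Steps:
$F{\left(N,b \right)} = 0$ ($F{\left(N,b \right)} = \sqrt{0} = 0$)
$F{\left(4 - 0,11 \right)} \left(123 + H\right) = 0 \left(123 + 23\right) = 0 \cdot 146 = 0$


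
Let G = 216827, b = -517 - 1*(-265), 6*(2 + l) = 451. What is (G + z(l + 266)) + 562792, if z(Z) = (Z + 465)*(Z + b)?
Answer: 30589759/36 ≈ 8.4972e+5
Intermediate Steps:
l = 439/6 (l = -2 + (⅙)*451 = -2 + 451/6 = 439/6 ≈ 73.167)
b = -252 (b = -517 + 265 = -252)
z(Z) = (-252 + Z)*(465 + Z) (z(Z) = (Z + 465)*(Z - 252) = (465 + Z)*(-252 + Z) = (-252 + Z)*(465 + Z))
(G + z(l + 266)) + 562792 = (216827 + (-117180 + (439/6 + 266)² + 213*(439/6 + 266))) + 562792 = (216827 + (-117180 + (2035/6)² + 213*(2035/6))) + 562792 = (216827 + (-117180 + 4141225/36 + 144485/2)) + 562792 = (216827 + 2523475/36) + 562792 = 10329247/36 + 562792 = 30589759/36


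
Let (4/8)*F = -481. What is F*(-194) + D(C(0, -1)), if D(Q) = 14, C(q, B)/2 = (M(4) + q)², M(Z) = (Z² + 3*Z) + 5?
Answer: 186642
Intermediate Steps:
F = -962 (F = 2*(-481) = -962)
M(Z) = 5 + Z² + 3*Z
C(q, B) = 2*(33 + q)² (C(q, B) = 2*((5 + 4² + 3*4) + q)² = 2*((5 + 16 + 12) + q)² = 2*(33 + q)²)
F*(-194) + D(C(0, -1)) = -962*(-194) + 14 = 186628 + 14 = 186642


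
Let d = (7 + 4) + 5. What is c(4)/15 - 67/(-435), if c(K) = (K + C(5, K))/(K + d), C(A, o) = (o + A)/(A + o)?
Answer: 99/580 ≈ 0.17069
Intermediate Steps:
C(A, o) = 1 (C(A, o) = (A + o)/(A + o) = 1)
d = 16 (d = 11 + 5 = 16)
c(K) = (1 + K)/(16 + K) (c(K) = (K + 1)/(K + 16) = (1 + K)/(16 + K))
c(4)/15 - 67/(-435) = ((1 + 4)/(16 + 4))/15 - 67/(-435) = (5/20)*(1/15) - 67*(-1/435) = ((1/20)*5)*(1/15) + 67/435 = (1/4)*(1/15) + 67/435 = 1/60 + 67/435 = 99/580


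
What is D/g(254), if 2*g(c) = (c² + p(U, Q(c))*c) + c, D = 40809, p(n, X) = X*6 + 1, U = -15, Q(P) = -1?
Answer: 40809/31750 ≈ 1.2853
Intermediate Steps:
p(n, X) = 1 + 6*X (p(n, X) = 6*X + 1 = 1 + 6*X)
g(c) = c²/2 - 2*c (g(c) = ((c² + (1 + 6*(-1))*c) + c)/2 = ((c² + (1 - 6)*c) + c)/2 = ((c² - 5*c) + c)/2 = (c² - 4*c)/2 = c²/2 - 2*c)
D/g(254) = 40809/(((½)*254*(-4 + 254))) = 40809/(((½)*254*250)) = 40809/31750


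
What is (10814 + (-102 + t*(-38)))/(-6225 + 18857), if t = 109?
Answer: 3285/6316 ≈ 0.52011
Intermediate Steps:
(10814 + (-102 + t*(-38)))/(-6225 + 18857) = (10814 + (-102 + 109*(-38)))/(-6225 + 18857) = (10814 + (-102 - 4142))/12632 = (10814 - 4244)*(1/12632) = 6570*(1/12632) = 3285/6316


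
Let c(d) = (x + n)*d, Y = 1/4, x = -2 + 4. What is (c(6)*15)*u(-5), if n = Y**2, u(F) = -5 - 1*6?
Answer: -16335/8 ≈ -2041.9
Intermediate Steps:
x = 2
u(F) = -11 (u(F) = -5 - 6 = -11)
Y = 1/4 ≈ 0.25000
n = 1/16 (n = (1/4)**2 = 1/16 ≈ 0.062500)
c(d) = 33*d/16 (c(d) = (2 + 1/16)*d = 33*d/16)
(c(6)*15)*u(-5) = (((33/16)*6)*15)*(-11) = ((99/8)*15)*(-11) = (1485/8)*(-11) = -16335/8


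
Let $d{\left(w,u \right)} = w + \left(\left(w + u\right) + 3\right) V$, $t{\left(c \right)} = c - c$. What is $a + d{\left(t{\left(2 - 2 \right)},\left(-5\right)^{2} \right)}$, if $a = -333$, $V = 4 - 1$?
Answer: $-249$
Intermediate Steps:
$t{\left(c \right)} = 0$
$V = 3$
$d{\left(w,u \right)} = 9 + 3 u + 4 w$ ($d{\left(w,u \right)} = w + \left(\left(w + u\right) + 3\right) 3 = w + \left(\left(u + w\right) + 3\right) 3 = w + \left(3 + u + w\right) 3 = w + \left(9 + 3 u + 3 w\right) = 9 + 3 u + 4 w$)
$a + d{\left(t{\left(2 - 2 \right)},\left(-5\right)^{2} \right)} = -333 + \left(9 + 3 \left(-5\right)^{2} + 4 \cdot 0\right) = -333 + \left(9 + 3 \cdot 25 + 0\right) = -333 + \left(9 + 75 + 0\right) = -333 + 84 = -249$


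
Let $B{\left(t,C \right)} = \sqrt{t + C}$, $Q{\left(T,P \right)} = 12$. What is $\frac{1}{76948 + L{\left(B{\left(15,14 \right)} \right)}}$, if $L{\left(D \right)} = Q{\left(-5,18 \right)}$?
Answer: $\frac{1}{76960} \approx 1.2994 \cdot 10^{-5}$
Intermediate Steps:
$B{\left(t,C \right)} = \sqrt{C + t}$
$L{\left(D \right)} = 12$
$\frac{1}{76948 + L{\left(B{\left(15,14 \right)} \right)}} = \frac{1}{76948 + 12} = \frac{1}{76960}$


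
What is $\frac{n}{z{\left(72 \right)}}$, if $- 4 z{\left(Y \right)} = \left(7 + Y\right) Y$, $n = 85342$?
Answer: $- \frac{42671}{711} \approx -60.015$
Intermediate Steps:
$z{\left(Y \right)} = - \frac{Y \left(7 + Y\right)}{4}$ ($z{\left(Y \right)} = - \frac{\left(7 + Y\right) Y}{4} = - \frac{Y \left(7 + Y\right)}{4}$)
$\frac{n}{z{\left(72 \right)}} = \frac{85342}{\left(- \frac{1}{4}\right) 72 \left(7 + 72\right)} = \frac{85342}{\left(- \frac{1}{4}\right) 72 \cdot 79} = \frac{85342}{-1422} = 85342 \left(- \frac{1}{1422}\right) = - \frac{42671}{711}$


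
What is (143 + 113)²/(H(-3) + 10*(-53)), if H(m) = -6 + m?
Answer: -65536/539 ≈ -121.59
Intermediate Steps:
(143 + 113)²/(H(-3) + 10*(-53)) = (143 + 113)²/((-6 - 3) + 10*(-53)) = 256²/(-9 - 530) = 65536/(-539) = 65536*(-1/539) = -65536/539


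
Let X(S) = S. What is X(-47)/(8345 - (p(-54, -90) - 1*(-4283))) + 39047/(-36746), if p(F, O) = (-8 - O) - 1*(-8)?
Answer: -78410873/72977556 ≈ -1.0745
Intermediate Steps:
p(F, O) = -O (p(F, O) = (-8 - O) + 8 = -O)
X(-47)/(8345 - (p(-54, -90) - 1*(-4283))) + 39047/(-36746) = -47/(8345 - (-1*(-90) - 1*(-4283))) + 39047/(-36746) = -47/(8345 - (90 + 4283)) + 39047*(-1/36746) = -47/(8345 - 1*4373) - 39047/36746 = -47/(8345 - 4373) - 39047/36746 = -47/3972 - 39047/36746 = -78410873/72977556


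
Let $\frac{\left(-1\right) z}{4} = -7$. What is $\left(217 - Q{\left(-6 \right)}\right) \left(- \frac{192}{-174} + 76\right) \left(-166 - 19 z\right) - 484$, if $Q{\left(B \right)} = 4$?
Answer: $- \frac{332449100}{29} \approx -1.1464 \cdot 10^{7}$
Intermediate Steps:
$z = 28$ ($z = \left(-4\right) \left(-7\right) = 28$)
$\left(217 - Q{\left(-6 \right)}\right) \left(- \frac{192}{-174} + 76\right) \left(-166 - 19 z\right) - 484 = \left(217 - 4\right) \left(- \frac{192}{-174} + 76\right) \left(-166 - 532\right) - 484 = \left(217 - 4\right) \left(\left(-192\right) \left(- \frac{1}{174}\right) + 76\right) \left(-166 - 532\right) - 484 = 213 \left(\frac{32}{29} + 76\right) \left(-698\right) - 484 = 213 \cdot \frac{2236}{29} \left(-698\right) - 484 = 213 \left(- \frac{1560728}{29}\right) - 484 = - \frac{332435064}{29} - 484 = - \frac{332449100}{29}$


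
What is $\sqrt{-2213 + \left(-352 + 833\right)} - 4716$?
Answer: $-4716 + 2 i \sqrt{433} \approx -4716.0 + 41.617 i$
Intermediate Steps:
$\sqrt{-2213 + \left(-352 + 833\right)} - 4716 = \sqrt{-2213 + 481} - 4716 = \sqrt{-1732} - 4716 = 2 i \sqrt{433} - 4716 = -4716 + 2 i \sqrt{433}$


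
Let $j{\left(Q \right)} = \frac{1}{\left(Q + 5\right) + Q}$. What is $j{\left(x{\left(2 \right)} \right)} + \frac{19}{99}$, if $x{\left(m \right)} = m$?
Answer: $\frac{10}{33} \approx 0.30303$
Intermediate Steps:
$j{\left(Q \right)} = \frac{1}{5 + 2 Q}$ ($j{\left(Q \right)} = \frac{1}{\left(5 + Q\right) + Q} = \frac{1}{5 + 2 Q}$)
$j{\left(x{\left(2 \right)} \right)} + \frac{19}{99} = \frac{1}{5 + 2 \cdot 2} + \frac{19}{99} = \frac{1}{5 + 4} + 19 \cdot \frac{1}{99} = \frac{1}{9} + \frac{19}{99} = \frac{10}{33}$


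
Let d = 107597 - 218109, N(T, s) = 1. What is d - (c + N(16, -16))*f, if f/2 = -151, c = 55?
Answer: -93600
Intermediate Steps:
f = -302 (f = 2*(-151) = -302)
d = -110512
d - (c + N(16, -16))*f = -110512 - (55 + 1)*(-302) = -110512 - 56*(-302) = -110512 - 1*(-16912) = -110512 + 16912 = -93600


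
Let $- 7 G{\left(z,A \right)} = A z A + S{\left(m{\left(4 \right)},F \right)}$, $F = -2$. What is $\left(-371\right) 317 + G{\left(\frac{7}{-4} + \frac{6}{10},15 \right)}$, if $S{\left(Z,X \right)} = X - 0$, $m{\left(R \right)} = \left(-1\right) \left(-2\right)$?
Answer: $- \frac{470279}{4} \approx -1.1757 \cdot 10^{5}$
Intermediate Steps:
$m{\left(R \right)} = 2$
$S{\left(Z,X \right)} = X$ ($S{\left(Z,X \right)} = X + 0 = X$)
$G{\left(z,A \right)} = \frac{2}{7} - \frac{z A^{2}}{7}$ ($G{\left(z,A \right)} = - \frac{A z A - 2}{7} = - \frac{z A^{2} - 2}{7} = - \frac{-2 + z A^{2}}{7} = \frac{2}{7} - \frac{z A^{2}}{7}$)
$\left(-371\right) 317 + G{\left(\frac{7}{-4} + \frac{6}{10},15 \right)} = \left(-371\right) 317 - \left(- \frac{2}{7} + \frac{\left(\frac{7}{-4} + \frac{6}{10}\right) 15^{2}}{7}\right) = -117607 - \left(- \frac{2}{7} + \frac{1}{7} \left(7 \left(- \frac{1}{4}\right) + 6 \cdot \frac{1}{10}\right) 225\right) = -117607 - \left(- \frac{2}{7} + \frac{1}{7} \left(- \frac{7}{4} + \frac{3}{5}\right) 225\right) = -117607 - \left(- \frac{2}{7} - \frac{1035}{28}\right) = -117607 + \left(\frac{2}{7} + \frac{1035}{28}\right) = -117607 + \frac{149}{4} = - \frac{470279}{4}$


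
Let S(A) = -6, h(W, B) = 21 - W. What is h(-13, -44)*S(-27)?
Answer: -204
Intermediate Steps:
h(-13, -44)*S(-27) = (21 - 1*(-13))*(-6) = (21 + 13)*(-6) = 34*(-6) = -204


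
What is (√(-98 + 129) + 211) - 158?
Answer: 53 + √31 ≈ 58.568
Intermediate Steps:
(√(-98 + 129) + 211) - 158 = (√31 + 211) - 158 = (211 + √31) - 158 = 53 + √31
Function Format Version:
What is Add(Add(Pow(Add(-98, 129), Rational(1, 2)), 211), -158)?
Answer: Add(53, Pow(31, Rational(1, 2))) ≈ 58.568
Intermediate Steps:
Add(Add(Pow(Add(-98, 129), Rational(1, 2)), 211), -158) = Add(Add(Pow(31, Rational(1, 2)), 211), -158) = Add(Add(211, Pow(31, Rational(1, 2))), -158) = Add(53, Pow(31, Rational(1, 2)))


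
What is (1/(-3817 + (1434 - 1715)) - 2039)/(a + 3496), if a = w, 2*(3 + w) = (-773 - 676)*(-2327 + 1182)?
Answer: -1193689/487688637 ≈ -0.0024476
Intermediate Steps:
w = 1659099/2 (w = -3 + ((-773 - 676)*(-2327 + 1182))/2 = -3 + (-1449*(-1145))/2 = -3 + (½)*1659105 = -3 + 1659105/2 = 1659099/2 ≈ 8.2955e+5)
a = 1659099/2 ≈ 8.2955e+5
(1/(-3817 + (1434 - 1715)) - 2039)/(a + 3496) = (1/(-3817 + (1434 - 1715)) - 2039)/(1659099/2 + 3496) = (1/(-3817 - 281) - 2039)/(1666091/2) = (1/(-4098) - 2039)*(2/1666091) = (-1/4098 - 2039)*(2/1666091) = -8355823/4098*2/1666091 = -1193689/487688637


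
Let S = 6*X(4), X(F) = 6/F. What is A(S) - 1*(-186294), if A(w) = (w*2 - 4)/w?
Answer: 1676660/9 ≈ 1.8630e+5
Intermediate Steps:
S = 9 (S = 6*(6/4) = 6*(6*(1/4)) = 6*(3/2) = 9)
A(w) = (-4 + 2*w)/w (A(w) = (2*w - 4)/w = (-4 + 2*w)/w)
A(S) - 1*(-186294) = (2 - 4/9) - 1*(-186294) = (2 - 4*1/9) + 186294 = (2 - 4/9) + 186294 = 14/9 + 186294 = 1676660/9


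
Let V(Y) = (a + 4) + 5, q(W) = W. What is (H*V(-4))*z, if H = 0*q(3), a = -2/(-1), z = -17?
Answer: 0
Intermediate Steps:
a = 2 (a = -2*(-1) = 2)
V(Y) = 11 (V(Y) = (2 + 4) + 5 = 6 + 5 = 11)
H = 0 (H = 0*3 = 0)
(H*V(-4))*z = (0*11)*(-17) = 0*(-17) = 0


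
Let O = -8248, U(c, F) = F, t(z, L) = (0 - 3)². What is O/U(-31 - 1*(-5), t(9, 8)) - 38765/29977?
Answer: -247599181/269793 ≈ -917.74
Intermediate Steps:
t(z, L) = 9 (t(z, L) = (-3)² = 9)
O/U(-31 - 1*(-5), t(9, 8)) - 38765/29977 = -8248/9 - 38765/29977 = -247599181/269793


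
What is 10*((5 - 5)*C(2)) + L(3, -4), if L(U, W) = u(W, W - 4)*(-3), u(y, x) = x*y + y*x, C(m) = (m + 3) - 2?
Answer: -192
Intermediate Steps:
C(m) = 1 + m (C(m) = (3 + m) - 2 = 1 + m)
u(y, x) = 2*x*y (u(y, x) = x*y + x*y = 2*x*y)
L(U, W) = -6*W*(-4 + W) (L(U, W) = (2*(W - 4)*W)*(-3) = (2*(-4 + W)*W)*(-3) = (2*W*(-4 + W))*(-3) = -6*W*(-4 + W))
10*((5 - 5)*C(2)) + L(3, -4) = 10*((5 - 5)*(1 + 2)) + 6*(-4)*(4 - 1*(-4)) = 10*(0*3) + 6*(-4)*(4 + 4) = 10*0 + 6*(-4)*8 = 0 - 192 = -192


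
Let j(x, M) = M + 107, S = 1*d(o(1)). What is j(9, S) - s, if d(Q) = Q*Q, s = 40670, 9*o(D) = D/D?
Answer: -3285602/81 ≈ -40563.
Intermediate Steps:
o(D) = ⅑ (o(D) = (D/D)/9 = (⅑)*1 = ⅑)
d(Q) = Q²
S = 1/81 (S = 1*(⅑)² = 1*(1/81) = 1/81 ≈ 0.012346)
j(x, M) = 107 + M
j(9, S) - s = (107 + 1/81) - 1*40670 = 8668/81 - 40670 = -3285602/81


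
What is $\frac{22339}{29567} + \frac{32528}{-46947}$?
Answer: $\frac{86993657}{1388081949} \approx 0.062672$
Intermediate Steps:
$\frac{22339}{29567} + \frac{32528}{-46947} = 22339 \cdot \frac{1}{29567} + 32528 \left(- \frac{1}{46947}\right) = \frac{22339}{29567} - \frac{32528}{46947} = \frac{86993657}{1388081949}$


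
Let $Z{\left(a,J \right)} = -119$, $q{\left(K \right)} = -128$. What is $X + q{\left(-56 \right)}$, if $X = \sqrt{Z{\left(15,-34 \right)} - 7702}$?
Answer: $-128 + 3 i \sqrt{869} \approx -128.0 + 88.436 i$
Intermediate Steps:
$X = 3 i \sqrt{869}$ ($X = \sqrt{-119 - 7702} = \sqrt{-7821} = 3 i \sqrt{869} \approx 88.436 i$)
$X + q{\left(-56 \right)} = 3 i \sqrt{869} - 128 = -128 + 3 i \sqrt{869}$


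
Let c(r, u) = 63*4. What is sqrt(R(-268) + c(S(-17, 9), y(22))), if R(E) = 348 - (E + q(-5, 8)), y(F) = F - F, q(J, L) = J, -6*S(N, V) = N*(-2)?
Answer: 3*sqrt(97) ≈ 29.547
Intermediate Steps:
S(N, V) = N/3 (S(N, V) = -N*(-2)/6 = -(-1)*N/3 = N/3)
y(F) = 0
c(r, u) = 252
R(E) = 353 - E (R(E) = 348 - (E - 5) = 348 - (-5 + E) = 348 + (5 - E) = 353 - E)
sqrt(R(-268) + c(S(-17, 9), y(22))) = sqrt((353 - 1*(-268)) + 252) = sqrt((353 + 268) + 252) = sqrt(621 + 252) = sqrt(873) = 3*sqrt(97)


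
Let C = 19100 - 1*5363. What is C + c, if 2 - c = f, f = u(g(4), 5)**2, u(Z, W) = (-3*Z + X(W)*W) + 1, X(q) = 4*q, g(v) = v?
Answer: 5818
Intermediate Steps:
u(Z, W) = 1 - 3*Z + 4*W**2 (u(Z, W) = (-3*Z + (4*W)*W) + 1 = (-3*Z + 4*W**2) + 1 = 1 - 3*Z + 4*W**2)
f = 7921 (f = (1 - 3*4 + 4*5**2)**2 = (1 - 12 + 4*25)**2 = (1 - 12 + 100)**2 = 89**2 = 7921)
c = -7919 (c = 2 - 1*7921 = 2 - 7921 = -7919)
C = 13737 (C = 19100 - 5363 = 13737)
C + c = 13737 - 7919 = 5818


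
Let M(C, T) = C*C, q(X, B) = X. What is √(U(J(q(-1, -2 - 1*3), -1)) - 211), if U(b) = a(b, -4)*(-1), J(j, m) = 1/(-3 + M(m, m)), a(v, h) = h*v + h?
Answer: I*√209 ≈ 14.457*I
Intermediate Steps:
M(C, T) = C²
a(v, h) = h + h*v
J(j, m) = 1/(-3 + m²)
U(b) = 4 + 4*b (U(b) = -4*(1 + b)*(-1) = (-4 - 4*b)*(-1) = 4 + 4*b)
√(U(J(q(-1, -2 - 1*3), -1)) - 211) = √((4 + 4/(-3 + (-1)²)) - 211) = √((4 + 4/(-3 + 1)) - 211) = √((4 + 4/(-2)) - 211) = √((4 + 4*(-½)) - 211) = √((4 - 2) - 211) = √(2 - 211) = √(-209) = I*√209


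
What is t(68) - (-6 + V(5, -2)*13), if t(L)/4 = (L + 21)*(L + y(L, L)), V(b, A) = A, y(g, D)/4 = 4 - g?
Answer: -66896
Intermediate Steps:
y(g, D) = 16 - 4*g (y(g, D) = 4*(4 - g) = 16 - 4*g)
t(L) = 4*(16 - 3*L)*(21 + L) (t(L) = 4*((L + 21)*(L + (16 - 4*L))) = 4*((21 + L)*(16 - 3*L)) = 4*((16 - 3*L)*(21 + L)) = 4*(16 - 3*L)*(21 + L))
t(68) - (-6 + V(5, -2)*13) = (1344 - 188*68 - 12*68**2) - (-6 - 2*13) = (1344 - 12784 - 12*4624) - (-6 - 26) = (1344 - 12784 - 55488) - 1*(-32) = -66928 + 32 = -66896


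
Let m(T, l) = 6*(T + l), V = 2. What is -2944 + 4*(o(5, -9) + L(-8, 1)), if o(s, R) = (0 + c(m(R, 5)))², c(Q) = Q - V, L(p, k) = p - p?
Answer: -240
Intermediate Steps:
L(p, k) = 0
m(T, l) = 6*T + 6*l
c(Q) = -2 + Q (c(Q) = Q - 1*2 = Q - 2 = -2 + Q)
o(s, R) = (28 + 6*R)² (o(s, R) = (0 + (-2 + (6*R + 6*5)))² = (0 + (-2 + (6*R + 30)))² = (0 + (-2 + (30 + 6*R)))² = (0 + (28 + 6*R))² = (28 + 6*R)²)
-2944 + 4*(o(5, -9) + L(-8, 1)) = -2944 + 4*(4*(14 + 3*(-9))² + 0) = -2944 + 4*(4*(14 - 27)² + 0) = -2944 + 4*(4*(-13)² + 0) = -2944 + 4*(4*169 + 0) = -2944 + 4*(676 + 0) = -2944 + 4*676 = -2944 + 2704 = -240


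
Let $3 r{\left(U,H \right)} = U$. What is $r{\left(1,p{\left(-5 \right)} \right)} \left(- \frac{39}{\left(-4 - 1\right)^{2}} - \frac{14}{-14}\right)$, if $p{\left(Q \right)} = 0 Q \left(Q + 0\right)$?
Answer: $- \frac{14}{75} \approx -0.18667$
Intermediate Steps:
$p{\left(Q \right)} = 0$ ($p{\left(Q \right)} = 0 Q = 0$)
$r{\left(U,H \right)} = \frac{U}{3}$
$r{\left(1,p{\left(-5 \right)} \right)} \left(- \frac{39}{\left(-4 - 1\right)^{2}} - \frac{14}{-14}\right) = \frac{1}{3} \cdot 1 \left(- \frac{39}{\left(-4 - 1\right)^{2}} - \frac{14}{-14}\right) = \frac{- \frac{39}{\left(-5\right)^{2}} - -1}{3} = \frac{- \frac{39}{25} + 1}{3} = \frac{1}{3} \left(- \frac{14}{25}\right) = - \frac{14}{75}$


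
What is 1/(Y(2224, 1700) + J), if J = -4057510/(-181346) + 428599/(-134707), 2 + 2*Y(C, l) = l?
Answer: 12214287811/10604355494197 ≈ 0.0011518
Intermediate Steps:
Y(C, l) = -1 + l/2
J = 234425142658/12214287811 (J = -4057510*(-1/181346) + 428599*(-1/134707) = 2028755/90673 - 428599/134707 = 234425142658/12214287811 ≈ 19.193)
1/(Y(2224, 1700) + J) = 1/((-1 + (½)*1700) + 234425142658/12214287811) = 1/((-1 + 850) + 234425142658/12214287811) = 1/(849 + 234425142658/12214287811) = 1/(10604355494197/12214287811) = 12214287811/10604355494197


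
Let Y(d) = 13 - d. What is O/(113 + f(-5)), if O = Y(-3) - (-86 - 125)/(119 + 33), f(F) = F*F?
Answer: 881/6992 ≈ 0.12600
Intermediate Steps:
f(F) = F²
O = 2643/152 (O = (13 - 1*(-3)) - (-86 - 125)/(119 + 33) = (13 + 3) - (-211)/152 = 16 - (-211)/152 = 16 - 1*(-211/152) = 16 + 211/152 = 2643/152 ≈ 17.388)
O/(113 + f(-5)) = (2643/152)/(113 + (-5)²) = (2643/152)/(113 + 25) = (2643/152)/138 = (1/138)*(2643/152) = 881/6992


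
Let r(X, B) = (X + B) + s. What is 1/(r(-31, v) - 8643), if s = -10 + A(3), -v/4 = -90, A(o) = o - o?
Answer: -1/8324 ≈ -0.00012013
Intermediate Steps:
A(o) = 0
v = 360 (v = -4*(-90) = 360)
s = -10 (s = -10 + 0 = -10)
r(X, B) = -10 + B + X (r(X, B) = (X + B) - 10 = (B + X) - 10 = -10 + B + X)
1/(r(-31, v) - 8643) = 1/((-10 + 360 - 31) - 8643) = 1/(319 - 8643) = 1/(-8324) = -1/8324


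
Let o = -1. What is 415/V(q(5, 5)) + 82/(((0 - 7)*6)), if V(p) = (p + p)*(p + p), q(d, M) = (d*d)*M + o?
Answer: -2512949/1291584 ≈ -1.9456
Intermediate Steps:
q(d, M) = -1 + M*d² (q(d, M) = (d*d)*M - 1 = d²*M - 1 = M*d² - 1 = -1 + M*d²)
V(p) = 4*p² (V(p) = (2*p)*(2*p) = 4*p²)
415/V(q(5, 5)) + 82/(((0 - 7)*6)) = 415/((4*(-1 + 5*5²)²)) + 82/(((0 - 7)*6)) = 415/((4*(-1 + 5*25)²)) + 82/((-7*6)) = 415/((4*(-1 + 125)²)) + 82/(-42) = 415/((4*124²)) + 82*(-1/42) = 415/((4*15376)) - 41/21 = 415/61504 - 41/21 = -2512949/1291584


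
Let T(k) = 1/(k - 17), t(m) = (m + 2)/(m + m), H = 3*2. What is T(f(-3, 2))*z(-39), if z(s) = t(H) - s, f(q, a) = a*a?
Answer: -119/39 ≈ -3.0513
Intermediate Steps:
H = 6
t(m) = (2 + m)/(2*m) (t(m) = (2 + m)/((2*m)) = (2 + m)*(1/(2*m)) = (2 + m)/(2*m))
f(q, a) = a²
T(k) = 1/(-17 + k)
z(s) = ⅔ - s (z(s) = (½)*(2 + 6)/6 - s = (½)*(⅙)*8 - s = ⅔ - s)
T(f(-3, 2))*z(-39) = (⅔ - 1*(-39))/(-17 + 2²) = (⅔ + 39)/(-17 + 4) = (119/3)/(-13) = -1/13*119/3 = -119/39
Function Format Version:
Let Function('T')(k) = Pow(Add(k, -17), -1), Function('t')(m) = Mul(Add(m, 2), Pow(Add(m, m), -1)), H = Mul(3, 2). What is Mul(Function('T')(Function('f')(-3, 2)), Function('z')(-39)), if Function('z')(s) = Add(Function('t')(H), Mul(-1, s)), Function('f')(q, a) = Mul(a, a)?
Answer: Rational(-119, 39) ≈ -3.0513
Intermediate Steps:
H = 6
Function('t')(m) = Mul(Rational(1, 2), Pow(m, -1), Add(2, m)) (Function('t')(m) = Mul(Add(2, m), Pow(Mul(2, m), -1)) = Mul(Add(2, m), Mul(Rational(1, 2), Pow(m, -1))) = Mul(Rational(1, 2), Pow(m, -1), Add(2, m)))
Function('f')(q, a) = Pow(a, 2)
Function('T')(k) = Pow(Add(-17, k), -1)
Function('z')(s) = Add(Rational(2, 3), Mul(-1, s)) (Function('z')(s) = Add(Mul(Rational(1, 2), Pow(6, -1), Add(2, 6)), Mul(-1, s)) = Add(Mul(Rational(1, 2), Rational(1, 6), 8), Mul(-1, s)) = Add(Rational(2, 3), Mul(-1, s)))
Mul(Function('T')(Function('f')(-3, 2)), Function('z')(-39)) = Mul(Pow(Add(-17, Pow(2, 2)), -1), Add(Rational(2, 3), Mul(-1, -39))) = Mul(Pow(Add(-17, 4), -1), Add(Rational(2, 3), 39)) = Mul(Pow(-13, -1), Rational(119, 3)) = Mul(Rational(-1, 13), Rational(119, 3)) = Rational(-119, 39)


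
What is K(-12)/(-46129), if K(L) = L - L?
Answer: 0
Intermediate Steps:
K(L) = 0
K(-12)/(-46129) = 0/(-46129) = 0*(-1/46129) = 0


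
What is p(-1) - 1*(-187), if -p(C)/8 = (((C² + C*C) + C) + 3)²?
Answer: 59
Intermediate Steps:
p(C) = -8*(3 + C + 2*C²)² (p(C) = -8*(((C² + C*C) + C) + 3)² = -8*(((C² + C²) + C) + 3)² = -8*((2*C² + C) + 3)² = -8*((C + 2*C²) + 3)² = -8*(3 + C + 2*C²)²)
p(-1) - 1*(-187) = -8*(3 - 1 + 2*(-1)²)² - 1*(-187) = -8*(3 - 1 + 2*1)² + 187 = -8*(3 - 1 + 2)² + 187 = -8*4² + 187 = -8*16 + 187 = -128 + 187 = 59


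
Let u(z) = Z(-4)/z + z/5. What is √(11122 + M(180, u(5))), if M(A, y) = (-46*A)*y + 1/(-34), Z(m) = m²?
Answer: 7*I*√558042/34 ≈ 153.8*I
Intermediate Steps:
u(z) = 16/z + z/5 (u(z) = (-4)²/z + z/5 = 16/z + z*(⅕) = 16/z + z/5)
M(A, y) = -1/34 - 46*A*y (M(A, y) = -46*A*y - 1/34 = -1/34 - 46*A*y)
√(11122 + M(180, u(5))) = √(11122 + (-1/34 - 46*180*(16/5 + (⅕)*5))) = √(11122 + (-1/34 - 46*180*(16*(⅕) + 1))) = √(11122 + (-1/34 - 46*180*(16/5 + 1))) = √(11122 + (-1/34 - 46*180*21/5)) = √(11122 + (-1/34 - 34776)) = √(11122 - 1182385/34) = √(-804237/34) = 7*I*√558042/34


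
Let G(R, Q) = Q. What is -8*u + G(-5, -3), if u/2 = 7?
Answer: -115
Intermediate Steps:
u = 14 (u = 2*7 = 14)
-8*u + G(-5, -3) = -8*14 - 3 = -112 - 3 = -115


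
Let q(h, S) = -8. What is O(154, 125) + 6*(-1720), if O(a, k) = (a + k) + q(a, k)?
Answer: -10049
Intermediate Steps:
O(a, k) = -8 + a + k (O(a, k) = (a + k) - 8 = -8 + a + k)
O(154, 125) + 6*(-1720) = (-8 + 154 + 125) + 6*(-1720) = 271 - 10320 = -10049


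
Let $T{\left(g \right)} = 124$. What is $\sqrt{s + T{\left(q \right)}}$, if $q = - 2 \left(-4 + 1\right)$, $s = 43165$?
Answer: $\sqrt{43289} \approx 208.06$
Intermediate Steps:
$q = 6$ ($q = \left(-2\right) \left(-3\right) = 6$)
$\sqrt{s + T{\left(q \right)}} = \sqrt{43165 + 124} = \sqrt{43289}$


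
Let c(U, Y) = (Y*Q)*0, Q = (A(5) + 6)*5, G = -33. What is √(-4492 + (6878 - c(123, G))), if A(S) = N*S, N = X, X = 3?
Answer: √2386 ≈ 48.847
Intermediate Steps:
N = 3
A(S) = 3*S
Q = 105 (Q = (3*5 + 6)*5 = (15 + 6)*5 = 21*5 = 105)
c(U, Y) = 0 (c(U, Y) = (Y*105)*0 = (105*Y)*0 = 0)
√(-4492 + (6878 - c(123, G))) = √(-4492 + (6878 - 1*0)) = √(-4492 + (6878 + 0)) = √(-4492 + 6878) = √2386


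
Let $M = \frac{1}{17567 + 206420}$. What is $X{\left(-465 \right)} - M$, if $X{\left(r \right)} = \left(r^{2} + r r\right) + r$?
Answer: $\frac{96759024194}{223987} \approx 4.3199 \cdot 10^{5}$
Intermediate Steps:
$X{\left(r \right)} = r + 2 r^{2}$ ($X{\left(r \right)} = \left(r^{2} + r^{2}\right) + r = 2 r^{2} + r = r + 2 r^{2}$)
$M = \frac{1}{223987} \approx 4.4645 \cdot 10^{-6}$
$X{\left(-465 \right)} - M = - 465 \left(1 + 2 \left(-465\right)\right) - \frac{1}{223987} = - 465 \left(1 - 930\right) - \frac{1}{223987} = \left(-465\right) \left(-929\right) - \frac{1}{223987} = 431985 - \frac{1}{223987} = \frac{96759024194}{223987}$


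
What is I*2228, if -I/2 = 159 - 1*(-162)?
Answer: -1430376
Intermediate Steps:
I = -642 (I = -2*(159 - 1*(-162)) = -2*(159 + 162) = -2*321 = -642)
I*2228 = -642*2228 = -1430376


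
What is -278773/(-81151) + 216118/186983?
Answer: 69664003677/15173857433 ≈ 4.5911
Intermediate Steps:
-278773/(-81151) + 216118/186983 = -278773*(-1/81151) + 216118*(1/186983) = 278773/81151 + 216118/186983 = 69664003677/15173857433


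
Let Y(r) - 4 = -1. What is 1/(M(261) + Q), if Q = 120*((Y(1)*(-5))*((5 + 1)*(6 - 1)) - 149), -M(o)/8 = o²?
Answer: -1/616848 ≈ -1.6211e-6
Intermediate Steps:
Y(r) = 3 (Y(r) = 4 - 1 = 3)
M(o) = -8*o²
Q = -71880 (Q = 120*((3*(-5))*((5 + 1)*(6 - 1)) - 149) = 120*(-90*5 - 149) = 120*(-15*30 - 149) = 120*(-450 - 149) = 120*(-599) = -71880)
1/(M(261) + Q) = 1/(-8*261² - 71880) = 1/(-8*68121 - 71880) = 1/(-544968 - 71880) = 1/(-616848) = -1/616848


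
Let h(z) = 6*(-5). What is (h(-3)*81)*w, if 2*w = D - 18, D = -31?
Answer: 59535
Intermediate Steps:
h(z) = -30
w = -49/2 (w = (-31 - 18)/2 = (1/2)*(-49) = -49/2 ≈ -24.500)
(h(-3)*81)*w = -30*81*(-49/2) = -2430*(-49/2) = 59535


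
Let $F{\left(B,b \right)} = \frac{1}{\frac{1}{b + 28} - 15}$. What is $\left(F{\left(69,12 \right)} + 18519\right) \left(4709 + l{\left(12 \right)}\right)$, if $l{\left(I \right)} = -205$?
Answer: $\frac{49962155864}{599} \approx 8.3409 \cdot 10^{7}$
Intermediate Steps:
$F{\left(B,b \right)} = \frac{1}{-15 + \frac{1}{28 + b}}$ ($F{\left(B,b \right)} = \frac{1}{\frac{1}{28 + b} - 15} = \frac{1}{-15 + \frac{1}{28 + b}}$)
$\left(F{\left(69,12 \right)} + 18519\right) \left(4709 + l{\left(12 \right)}\right) = \left(\frac{-28 - 12}{419 + 15 \cdot 12} + 18519\right) \left(4709 - 205\right) = \left(\frac{-28 - 12}{419 + 180} + 18519\right) 4504 = \left(\frac{1}{599} \left(-40\right) + 18519\right) 4504 = \left(- \frac{40}{599} + 18519\right) 4504 = \frac{11092841}{599} \cdot 4504 = \frac{49962155864}{599}$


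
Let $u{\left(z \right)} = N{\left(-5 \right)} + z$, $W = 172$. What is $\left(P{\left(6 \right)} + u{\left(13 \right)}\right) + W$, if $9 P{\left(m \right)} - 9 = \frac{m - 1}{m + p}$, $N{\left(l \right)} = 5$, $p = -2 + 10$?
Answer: $\frac{24071}{126} \approx 191.04$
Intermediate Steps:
$p = 8$
$P{\left(m \right)} = 1 + \frac{-1 + m}{9 \left(8 + m\right)}$ ($P{\left(m \right)} = 1 + \frac{\left(m - 1\right) \frac{1}{m + 8}}{9} = 1 + \frac{\left(-1 + m\right) \frac{1}{8 + m}}{9} = 1 + \frac{\frac{1}{8 + m} \left(-1 + m\right)}{9} = 1 + \frac{-1 + m}{9 \left(8 + m\right)}$)
$u{\left(z \right)} = 5 + z$
$\left(P{\left(6 \right)} + u{\left(13 \right)}\right) + W = \left(\frac{71 + 10 \cdot 6}{9 \left(8 + 6\right)} + \left(5 + 13\right)\right) + 172 = \left(\frac{71 + 60}{9 \cdot 14} + 18\right) + 172 = \left(\frac{1}{9} \cdot \frac{1}{14} \cdot 131 + 18\right) + 172 = \left(\frac{131}{126} + 18\right) + 172 = \frac{2399}{126} + 172 = \frac{24071}{126}$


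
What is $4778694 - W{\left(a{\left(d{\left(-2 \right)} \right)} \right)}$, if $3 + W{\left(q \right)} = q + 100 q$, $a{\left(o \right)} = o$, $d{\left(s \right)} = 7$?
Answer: $4777990$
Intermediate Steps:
$W{\left(q \right)} = -3 + 101 q$ ($W{\left(q \right)} = -3 + \left(q + 100 q\right) = -3 + 101 q$)
$4778694 - W{\left(a{\left(d{\left(-2 \right)} \right)} \right)} = 4778694 - \left(-3 + 101 \cdot 7\right) = 4778694 - \left(-3 + 707\right) = 4778694 - 704 = 4777990$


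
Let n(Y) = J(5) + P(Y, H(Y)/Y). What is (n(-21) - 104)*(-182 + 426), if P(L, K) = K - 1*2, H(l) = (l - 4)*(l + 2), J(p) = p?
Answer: -633424/21 ≈ -30163.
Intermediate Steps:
H(l) = (-4 + l)*(2 + l)
P(L, K) = -2 + K (P(L, K) = K - 2 = -2 + K)
n(Y) = 3 + (-8 + Y² - 2*Y)/Y (n(Y) = 5 + (-2 + (-8 + Y² - 2*Y)/Y) = 3 + (-8 + Y² - 2*Y)/Y)
(n(-21) - 104)*(-182 + 426) = ((1 - 21 - 8/(-21)) - 104)*(-182 + 426) = ((1 - 21 - 8*(-1/21)) - 104)*244 = ((1 - 21 + 8/21) - 104)*244 = (-412/21 - 104)*244 = -2596/21*244 = -633424/21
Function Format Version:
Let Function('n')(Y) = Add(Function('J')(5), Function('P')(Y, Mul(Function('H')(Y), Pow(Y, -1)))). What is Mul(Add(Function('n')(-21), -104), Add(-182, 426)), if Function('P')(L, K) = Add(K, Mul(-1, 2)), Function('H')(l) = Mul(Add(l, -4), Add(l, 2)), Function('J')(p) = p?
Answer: Rational(-633424, 21) ≈ -30163.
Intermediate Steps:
Function('H')(l) = Mul(Add(-4, l), Add(2, l))
Function('P')(L, K) = Add(-2, K) (Function('P')(L, K) = Add(K, -2) = Add(-2, K))
Function('n')(Y) = Add(3, Mul(Pow(Y, -1), Add(-8, Pow(Y, 2), Mul(-2, Y)))) (Function('n')(Y) = Add(5, Add(-2, Mul(Add(-8, Pow(Y, 2), Mul(-2, Y)), Pow(Y, -1)))) = Add(5, Add(-2, Mul(Pow(Y, -1), Add(-8, Pow(Y, 2), Mul(-2, Y))))) = Add(3, Mul(Pow(Y, -1), Add(-8, Pow(Y, 2), Mul(-2, Y)))))
Mul(Add(Function('n')(-21), -104), Add(-182, 426)) = Mul(Add(Add(1, -21, Mul(-8, Pow(-21, -1))), -104), Add(-182, 426)) = Mul(Add(Add(1, -21, Mul(-8, Rational(-1, 21))), -104), 244) = Mul(Add(Add(1, -21, Rational(8, 21)), -104), 244) = Mul(Add(Rational(-412, 21), -104), 244) = Mul(Rational(-2596, 21), 244) = Rational(-633424, 21)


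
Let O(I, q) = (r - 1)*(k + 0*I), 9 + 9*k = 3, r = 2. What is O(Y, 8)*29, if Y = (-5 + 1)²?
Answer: -58/3 ≈ -19.333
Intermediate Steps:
Y = 16 (Y = (-4)² = 16)
k = -⅔ (k = -1 + (⅑)*3 = -1 + ⅓ = -⅔ ≈ -0.66667)
O(I, q) = -⅔ (O(I, q) = (2 - 1)*(-⅔ + 0*I) = 1*(-⅔ + 0) = 1*(-⅔) = -⅔)
O(Y, 8)*29 = -⅔*29 = -58/3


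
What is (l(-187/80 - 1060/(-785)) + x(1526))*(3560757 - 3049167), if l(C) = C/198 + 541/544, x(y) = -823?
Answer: -24692818640981/58718 ≈ -4.2053e+8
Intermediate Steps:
l(C) = 541/544 + C/198 (l(C) = C*(1/198) + 541*(1/544) = C/198 + 541/544 = 541/544 + C/198)
(l(-187/80 - 1060/(-785)) + x(1526))*(3560757 - 3049167) = ((541/544 + (-187/80 - 1060/(-785))/198) - 823)*(3560757 - 3049167) = ((541/544 + (-187*1/80 - 1060*(-1/785))/198) - 823)*511590 = ((541/544 + (-187/80 + 212/157)/198) - 823)*511590 = ((541/544 + (1/198)*(-12399/12560)) - 823)*511590 = ((541/544 - 4133/828960) - 823)*511590 = (1743043/1761540 - 823)*511590 = -1448004377/1761540*511590 = -24692818640981/58718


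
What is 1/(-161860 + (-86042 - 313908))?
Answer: -1/561810 ≈ -1.7800e-6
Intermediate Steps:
1/(-161860 + (-86042 - 313908)) = 1/(-161860 - 399950) = 1/(-561810) = -1/561810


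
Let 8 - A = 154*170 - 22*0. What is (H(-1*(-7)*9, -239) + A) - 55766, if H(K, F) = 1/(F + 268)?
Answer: -2376201/29 ≈ -81938.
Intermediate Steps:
H(K, F) = 1/(268 + F)
A = -26172 (A = 8 - (154*170 - 22*0) = 8 - (26180 + 0) = 8 - 1*26180 = 8 - 26180 = -26172)
(H(-1*(-7)*9, -239) + A) - 55766 = (1/(268 - 239) - 26172) - 55766 = (1/29 - 26172) - 55766 = -758987/29 - 55766 = -2376201/29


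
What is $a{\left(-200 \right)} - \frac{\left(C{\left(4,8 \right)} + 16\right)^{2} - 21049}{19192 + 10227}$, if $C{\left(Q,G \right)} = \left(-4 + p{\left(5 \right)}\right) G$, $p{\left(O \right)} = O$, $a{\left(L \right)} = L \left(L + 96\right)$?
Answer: $\frac{611935673}{29419} \approx 20801.0$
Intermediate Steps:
$a{\left(L \right)} = L \left(96 + L\right)$
$C{\left(Q,G \right)} = G$ ($C{\left(Q,G \right)} = \left(-4 + 5\right) G = 1 G = G$)
$a{\left(-200 \right)} - \frac{\left(C{\left(4,8 \right)} + 16\right)^{2} - 21049}{19192 + 10227} = - 200 \left(96 - 200\right) - \frac{\left(8 + 16\right)^{2} - 21049}{19192 + 10227} = \left(-200\right) \left(-104\right) - \frac{24^{2} - 21049}{29419} = 20800 - \left(576 - 21049\right) \frac{1}{29419} = 20800 - \left(-20473\right) \frac{1}{29419} = 20800 - - \frac{20473}{29419} = 20800 + \frac{20473}{29419} = \frac{611935673}{29419}$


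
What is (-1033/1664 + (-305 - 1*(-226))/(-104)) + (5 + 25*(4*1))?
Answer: 174951/1664 ≈ 105.14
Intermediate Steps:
(-1033/1664 + (-305 - 1*(-226))/(-104)) + (5 + 25*(4*1)) = (-1033*1/1664 + (-305 + 226)*(-1/104)) + (5 + 25*4) = (-1033/1664 - 79*(-1/104)) + (5 + 100) = (-1033/1664 + 79/104) + 105 = 231/1664 + 105 = 174951/1664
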